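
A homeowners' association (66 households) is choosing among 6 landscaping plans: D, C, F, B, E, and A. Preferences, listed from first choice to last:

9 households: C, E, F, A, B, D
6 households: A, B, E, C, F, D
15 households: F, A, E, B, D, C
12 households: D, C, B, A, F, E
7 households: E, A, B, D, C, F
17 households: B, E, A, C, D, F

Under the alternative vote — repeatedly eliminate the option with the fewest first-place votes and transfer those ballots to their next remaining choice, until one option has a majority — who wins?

Round 1: D 12, C 9, F 15, B 17, E 7, A 6. Eliminate A.
Round 2: D 12, C 9, F 15, B 23, E 7. Eliminate E.
Round 3: D 12, C 9, F 15, B 30. Eliminate C.
Round 4: D 12, F 24, B 30. Eliminate D.
Round 5: F 24, B 42. B has a majority.

B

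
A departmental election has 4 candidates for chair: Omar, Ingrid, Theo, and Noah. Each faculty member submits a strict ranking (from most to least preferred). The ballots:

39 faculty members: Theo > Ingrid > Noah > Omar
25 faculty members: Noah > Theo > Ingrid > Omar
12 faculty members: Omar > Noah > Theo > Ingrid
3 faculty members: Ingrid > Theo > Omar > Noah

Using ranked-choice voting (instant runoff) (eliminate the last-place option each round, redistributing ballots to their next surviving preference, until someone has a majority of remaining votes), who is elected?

Round 1: Omar 12, Ingrid 3, Theo 39, Noah 25. Eliminate Ingrid.
Round 2: Omar 12, Theo 42, Noah 25. Theo has a majority.

Theo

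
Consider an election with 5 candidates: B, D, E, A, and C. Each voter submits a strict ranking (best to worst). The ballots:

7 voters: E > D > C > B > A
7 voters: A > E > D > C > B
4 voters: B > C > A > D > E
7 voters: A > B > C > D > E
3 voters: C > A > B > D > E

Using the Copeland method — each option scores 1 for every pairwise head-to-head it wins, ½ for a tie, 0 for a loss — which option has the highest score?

A

B: ties D and E; loses to A and C → score 1.
D: ties B, E, and C; loses to A → score 1.5.
E: ties B, D, and C; loses to A → score 1.5.
A: beats B, D, and E; ties C → score 3.5.
C: beats B; ties D, E, and A → score 2.5.
A has the best pairwise record.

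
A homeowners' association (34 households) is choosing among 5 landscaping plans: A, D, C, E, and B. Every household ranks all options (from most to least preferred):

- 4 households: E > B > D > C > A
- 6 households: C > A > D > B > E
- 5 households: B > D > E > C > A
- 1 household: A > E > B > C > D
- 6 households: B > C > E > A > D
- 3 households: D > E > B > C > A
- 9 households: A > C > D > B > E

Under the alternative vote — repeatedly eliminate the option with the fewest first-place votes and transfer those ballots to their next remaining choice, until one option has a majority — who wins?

B

Round 1: A 10, D 3, C 6, E 4, B 11. Eliminate D.
Round 2: A 10, C 6, E 7, B 11. Eliminate C.
Round 3: A 16, E 7, B 11. Eliminate E.
Round 4: A 16, B 18. B has a majority.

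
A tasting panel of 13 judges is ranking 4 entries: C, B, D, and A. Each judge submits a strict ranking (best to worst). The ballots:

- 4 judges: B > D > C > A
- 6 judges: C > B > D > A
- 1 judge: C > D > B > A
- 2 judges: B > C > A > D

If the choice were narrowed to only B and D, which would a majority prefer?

B

Voters preferring B to D: 12; preferring D to B: 1.
B wins the head-to-head.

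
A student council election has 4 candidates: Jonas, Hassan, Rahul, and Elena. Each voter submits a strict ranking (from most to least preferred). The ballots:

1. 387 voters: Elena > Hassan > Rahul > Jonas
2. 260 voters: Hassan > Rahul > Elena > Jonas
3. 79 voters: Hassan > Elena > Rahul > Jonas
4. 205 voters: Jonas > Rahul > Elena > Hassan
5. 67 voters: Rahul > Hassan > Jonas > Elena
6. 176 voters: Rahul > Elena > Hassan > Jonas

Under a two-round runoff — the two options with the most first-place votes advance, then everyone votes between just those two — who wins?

Round 1 first-place votes: Jonas 205, Hassan 339, Rahul 243, Elena 387.
Elena and Hassan advance.
Runoff: Elena is preferred to Hassan by 768 voters; Hassan by 406.
Elena wins the runoff.

Elena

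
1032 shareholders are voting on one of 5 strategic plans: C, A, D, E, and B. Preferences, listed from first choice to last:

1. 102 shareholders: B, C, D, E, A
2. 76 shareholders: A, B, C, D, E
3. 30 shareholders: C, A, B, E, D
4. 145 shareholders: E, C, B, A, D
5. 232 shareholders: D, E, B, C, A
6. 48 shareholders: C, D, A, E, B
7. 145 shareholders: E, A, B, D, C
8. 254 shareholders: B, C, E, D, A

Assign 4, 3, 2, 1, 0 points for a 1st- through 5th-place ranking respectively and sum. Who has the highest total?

C: 102·3 + 76·2 + 30·4 + 145·3 + 232·1 + 48·4 + 145·0 + 254·3 = 2199
A: 102·0 + 76·4 + 30·3 + 145·1 + 232·0 + 48·2 + 145·3 + 254·0 = 1070
D: 102·2 + 76·1 + 30·0 + 145·0 + 232·4 + 48·3 + 145·1 + 254·1 = 1751
E: 102·1 + 76·0 + 30·1 + 145·4 + 232·3 + 48·1 + 145·4 + 254·2 = 2544
B: 102·4 + 76·3 + 30·2 + 145·2 + 232·2 + 48·0 + 145·2 + 254·4 = 2756
B has the highest Borda score (2756).

B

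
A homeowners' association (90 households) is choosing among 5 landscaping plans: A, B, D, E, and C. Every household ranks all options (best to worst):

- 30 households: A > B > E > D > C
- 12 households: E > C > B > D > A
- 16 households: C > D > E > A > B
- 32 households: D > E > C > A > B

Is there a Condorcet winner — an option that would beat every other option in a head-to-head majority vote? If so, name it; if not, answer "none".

D

D vs A: 60–30 for D.
D vs B: 48–42 for D.
D vs E: 48–42 for D.
D vs C: 62–28 for D.
D beats every other option head-to-head.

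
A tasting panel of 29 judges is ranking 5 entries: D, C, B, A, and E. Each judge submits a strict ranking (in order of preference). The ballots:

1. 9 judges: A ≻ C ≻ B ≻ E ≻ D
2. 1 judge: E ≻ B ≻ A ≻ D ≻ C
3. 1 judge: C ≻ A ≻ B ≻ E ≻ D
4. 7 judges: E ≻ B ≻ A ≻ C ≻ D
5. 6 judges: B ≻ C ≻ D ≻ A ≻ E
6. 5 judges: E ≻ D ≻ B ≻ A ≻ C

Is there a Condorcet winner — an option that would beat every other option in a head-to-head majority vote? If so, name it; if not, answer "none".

B

B vs D: 24–5 for B.
B vs C: 19–10 for B.
B vs A: 19–10 for B.
B vs E: 16–13 for B.
B beats every other option head-to-head.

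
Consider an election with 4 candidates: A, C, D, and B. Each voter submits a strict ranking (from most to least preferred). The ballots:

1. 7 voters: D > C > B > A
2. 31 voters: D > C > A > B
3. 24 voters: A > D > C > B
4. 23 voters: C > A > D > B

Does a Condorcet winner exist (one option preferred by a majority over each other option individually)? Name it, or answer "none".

none

Checking pairwise contests:
C beats A 61–24.
D beats C 62–23.
A beats D 47–38.
A beats B 78–7.
Every option loses at least one head-to-head, so there is no Condorcet winner.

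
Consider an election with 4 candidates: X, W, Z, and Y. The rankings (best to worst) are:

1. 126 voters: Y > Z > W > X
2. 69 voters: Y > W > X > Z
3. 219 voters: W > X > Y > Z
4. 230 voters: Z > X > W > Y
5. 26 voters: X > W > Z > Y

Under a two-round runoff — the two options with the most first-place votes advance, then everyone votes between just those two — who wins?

Z

Round 1 first-place votes: X 26, W 219, Z 230, Y 195.
Z and W advance.
Runoff: Z is preferred to W by 356 voters; W by 314.
Z wins the runoff.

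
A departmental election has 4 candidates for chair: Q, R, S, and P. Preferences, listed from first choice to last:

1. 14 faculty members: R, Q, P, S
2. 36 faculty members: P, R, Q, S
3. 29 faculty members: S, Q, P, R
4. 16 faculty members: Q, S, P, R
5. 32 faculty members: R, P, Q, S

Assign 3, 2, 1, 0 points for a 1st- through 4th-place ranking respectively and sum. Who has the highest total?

P

Q: 14·2 + 36·1 + 29·2 + 16·3 + 32·1 = 202
R: 14·3 + 36·2 + 29·0 + 16·0 + 32·3 = 210
S: 14·0 + 36·0 + 29·3 + 16·2 + 32·0 = 119
P: 14·1 + 36·3 + 29·1 + 16·1 + 32·2 = 231
P has the highest Borda score (231).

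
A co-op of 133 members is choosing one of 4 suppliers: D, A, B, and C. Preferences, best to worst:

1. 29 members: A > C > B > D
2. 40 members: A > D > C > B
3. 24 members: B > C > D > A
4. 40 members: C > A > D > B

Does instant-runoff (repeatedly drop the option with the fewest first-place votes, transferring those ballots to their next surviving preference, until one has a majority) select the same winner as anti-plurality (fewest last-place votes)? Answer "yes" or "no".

Instant-runoff — R1 D 0, A 69, B 24, C 40 (A winner). Winner: A.
Anti-plurality — last-place votes: D 29, A 24, B 80, C 0. Winner: C.
The two methods disagree.

no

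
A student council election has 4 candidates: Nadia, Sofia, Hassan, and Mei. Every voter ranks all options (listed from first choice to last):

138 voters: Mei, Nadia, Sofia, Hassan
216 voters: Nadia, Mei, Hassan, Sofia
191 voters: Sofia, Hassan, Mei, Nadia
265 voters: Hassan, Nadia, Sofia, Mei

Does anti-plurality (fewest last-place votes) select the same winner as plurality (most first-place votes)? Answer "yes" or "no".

Anti-plurality — last-place votes: Nadia 191, Sofia 216, Hassan 138, Mei 265. Winner: Hassan.
Plurality — first-place votes: Nadia 216, Sofia 191, Hassan 265, Mei 138. Winner: Hassan.
The two methods agree.

yes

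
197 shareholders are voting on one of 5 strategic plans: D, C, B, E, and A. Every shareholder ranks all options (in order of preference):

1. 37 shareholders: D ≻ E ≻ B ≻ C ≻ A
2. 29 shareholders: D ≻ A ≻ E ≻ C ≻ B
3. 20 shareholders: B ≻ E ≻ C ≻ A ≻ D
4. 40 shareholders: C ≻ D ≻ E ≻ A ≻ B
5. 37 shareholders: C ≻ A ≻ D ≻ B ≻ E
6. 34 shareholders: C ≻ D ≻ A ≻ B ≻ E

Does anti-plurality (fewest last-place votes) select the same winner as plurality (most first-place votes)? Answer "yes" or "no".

Anti-plurality — last-place votes: D 20, C 0, B 69, E 71, A 37. Winner: C.
Plurality — first-place votes: D 66, C 111, B 20, E 0, A 0. Winner: C.
The two methods agree.

yes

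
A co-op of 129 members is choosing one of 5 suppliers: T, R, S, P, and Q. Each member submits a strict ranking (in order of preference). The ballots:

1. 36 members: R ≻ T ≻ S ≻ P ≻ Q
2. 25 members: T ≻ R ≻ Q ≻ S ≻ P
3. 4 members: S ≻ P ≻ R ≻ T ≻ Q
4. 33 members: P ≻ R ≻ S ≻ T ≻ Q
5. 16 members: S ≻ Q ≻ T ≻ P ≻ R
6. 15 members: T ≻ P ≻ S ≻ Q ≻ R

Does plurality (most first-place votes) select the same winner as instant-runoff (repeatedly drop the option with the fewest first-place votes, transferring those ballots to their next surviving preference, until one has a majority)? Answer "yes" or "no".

yes

Plurality — first-place votes: T 40, R 36, S 20, P 33, Q 0. Winner: T.
Instant-runoff — R1 T 40, R 36, S 20, P 33, Q 0 (Q out); R2 T 40, R 36, S 20, P 33 (S out); R3 T 56, R 36, P 37 (R out); R4 T 92, P 37 (T winner). Winner: T.
The two methods agree.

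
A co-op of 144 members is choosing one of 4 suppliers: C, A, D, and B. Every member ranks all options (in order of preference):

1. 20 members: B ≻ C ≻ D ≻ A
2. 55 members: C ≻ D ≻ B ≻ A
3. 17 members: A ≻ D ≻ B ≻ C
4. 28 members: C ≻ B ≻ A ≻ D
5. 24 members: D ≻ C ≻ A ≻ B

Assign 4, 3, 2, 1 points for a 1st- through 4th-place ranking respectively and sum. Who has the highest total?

C: 20·3 + 55·4 + 17·1 + 28·4 + 24·3 = 481
A: 20·1 + 55·1 + 17·4 + 28·2 + 24·2 = 247
D: 20·2 + 55·3 + 17·3 + 28·1 + 24·4 = 380
B: 20·4 + 55·2 + 17·2 + 28·3 + 24·1 = 332
C has the highest Borda score (481).

C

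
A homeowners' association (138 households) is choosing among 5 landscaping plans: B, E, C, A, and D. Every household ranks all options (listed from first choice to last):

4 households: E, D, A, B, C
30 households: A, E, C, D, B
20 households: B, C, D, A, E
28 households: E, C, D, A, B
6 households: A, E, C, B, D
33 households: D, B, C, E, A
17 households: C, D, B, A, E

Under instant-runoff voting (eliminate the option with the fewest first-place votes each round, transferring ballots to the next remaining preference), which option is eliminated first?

C

Round 1: B 20, E 32, C 17, A 36, D 33. Eliminate C.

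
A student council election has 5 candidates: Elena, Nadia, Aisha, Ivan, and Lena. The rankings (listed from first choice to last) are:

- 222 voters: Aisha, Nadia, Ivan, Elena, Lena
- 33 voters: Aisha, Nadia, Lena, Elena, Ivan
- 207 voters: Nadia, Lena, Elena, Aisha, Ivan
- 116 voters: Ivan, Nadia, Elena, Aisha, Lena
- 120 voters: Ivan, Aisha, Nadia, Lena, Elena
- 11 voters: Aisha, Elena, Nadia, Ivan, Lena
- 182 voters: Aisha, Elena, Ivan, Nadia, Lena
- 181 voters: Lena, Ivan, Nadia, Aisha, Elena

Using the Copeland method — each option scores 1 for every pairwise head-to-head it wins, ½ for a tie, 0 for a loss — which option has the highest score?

Elena: loses to Nadia, Aisha, Ivan, and Lena → score 0.
Nadia: beats Elena and Lena; loses to Aisha and Ivan → score 2.
Aisha: beats Elena, Nadia, Ivan, and Lena → score 4.
Ivan: beats Elena, Nadia, and Lena; loses to Aisha → score 3.
Lena: beats Elena; loses to Nadia, Aisha, and Ivan → score 1.
Aisha has the best pairwise record.

Aisha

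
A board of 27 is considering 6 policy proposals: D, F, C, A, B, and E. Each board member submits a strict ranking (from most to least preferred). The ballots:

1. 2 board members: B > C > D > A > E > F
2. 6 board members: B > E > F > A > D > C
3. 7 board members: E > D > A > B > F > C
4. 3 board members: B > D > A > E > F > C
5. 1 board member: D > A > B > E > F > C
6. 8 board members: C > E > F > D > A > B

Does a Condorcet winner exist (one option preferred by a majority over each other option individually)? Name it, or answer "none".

E

E vs D: 21–6 for E.
E vs F: 27–0 for E.
E vs C: 17–10 for E.
E vs A: 21–6 for E.
E vs B: 15–12 for E.
E beats every other option head-to-head.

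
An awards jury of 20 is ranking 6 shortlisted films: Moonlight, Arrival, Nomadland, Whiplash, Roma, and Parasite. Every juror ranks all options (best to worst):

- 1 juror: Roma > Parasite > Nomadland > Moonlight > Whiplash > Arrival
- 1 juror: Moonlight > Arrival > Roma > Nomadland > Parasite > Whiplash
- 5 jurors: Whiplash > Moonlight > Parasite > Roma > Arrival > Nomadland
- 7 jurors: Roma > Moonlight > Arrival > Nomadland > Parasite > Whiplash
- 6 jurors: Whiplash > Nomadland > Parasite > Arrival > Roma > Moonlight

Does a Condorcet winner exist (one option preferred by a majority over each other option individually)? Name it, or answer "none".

Whiplash vs Moonlight: 11–9 for Whiplash.
Whiplash vs Arrival: 12–8 for Whiplash.
Whiplash vs Nomadland: 11–9 for Whiplash.
Whiplash vs Roma: 11–9 for Whiplash.
Whiplash vs Parasite: 11–9 for Whiplash.
Whiplash beats every other option head-to-head.

Whiplash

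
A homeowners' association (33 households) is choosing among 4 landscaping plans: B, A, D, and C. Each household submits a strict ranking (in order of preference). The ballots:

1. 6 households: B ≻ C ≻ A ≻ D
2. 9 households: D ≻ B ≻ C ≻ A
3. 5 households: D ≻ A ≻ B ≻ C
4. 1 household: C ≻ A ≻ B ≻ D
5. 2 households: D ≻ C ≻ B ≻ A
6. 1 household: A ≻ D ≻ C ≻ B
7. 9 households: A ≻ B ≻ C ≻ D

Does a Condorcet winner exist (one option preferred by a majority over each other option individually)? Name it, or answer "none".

none

Checking pairwise contests:
D beats B 17–16.
B beats A 17–16.
A beats D 17–16.
B beats C 29–4.
Every option loses at least one head-to-head, so there is no Condorcet winner.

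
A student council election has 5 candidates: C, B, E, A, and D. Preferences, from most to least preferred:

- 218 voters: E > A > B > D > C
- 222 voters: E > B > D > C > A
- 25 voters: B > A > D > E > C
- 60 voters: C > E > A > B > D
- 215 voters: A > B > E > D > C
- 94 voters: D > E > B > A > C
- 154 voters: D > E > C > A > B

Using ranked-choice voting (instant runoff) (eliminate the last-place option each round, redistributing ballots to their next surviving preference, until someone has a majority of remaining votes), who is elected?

Round 1: C 60, B 25, E 440, A 215, D 248. Eliminate B.
Round 2: C 60, E 440, A 240, D 248. Eliminate C.
Round 3: E 500, A 240, D 248. E has a majority.

E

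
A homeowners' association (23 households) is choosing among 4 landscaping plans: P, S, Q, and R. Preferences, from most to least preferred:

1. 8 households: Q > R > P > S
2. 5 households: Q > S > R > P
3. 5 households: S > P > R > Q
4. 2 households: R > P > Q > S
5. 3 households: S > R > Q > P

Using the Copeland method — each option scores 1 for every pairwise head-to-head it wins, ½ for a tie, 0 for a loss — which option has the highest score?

P: loses to S, Q, and R → score 0.
S: beats P and R; loses to Q → score 2.
Q: beats P, S, and R → score 3.
R: beats P; loses to S and Q → score 1.
Q has the best pairwise record.

Q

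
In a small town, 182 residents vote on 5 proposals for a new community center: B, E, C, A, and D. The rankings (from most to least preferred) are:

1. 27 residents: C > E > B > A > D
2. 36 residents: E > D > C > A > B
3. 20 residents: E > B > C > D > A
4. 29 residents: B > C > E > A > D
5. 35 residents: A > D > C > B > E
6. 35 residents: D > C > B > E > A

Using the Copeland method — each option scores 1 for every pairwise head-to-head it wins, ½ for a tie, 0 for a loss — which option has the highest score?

C

B: beats E and A; loses to C and D → score 2.
E: beats A and D; loses to B and C → score 2.
C: beats B, E, and A; loses to D → score 3.
A: ties D; loses to B, E, and C → score 0.5.
D: beats B and C; ties A; loses to E → score 2.5.
C has the best pairwise record.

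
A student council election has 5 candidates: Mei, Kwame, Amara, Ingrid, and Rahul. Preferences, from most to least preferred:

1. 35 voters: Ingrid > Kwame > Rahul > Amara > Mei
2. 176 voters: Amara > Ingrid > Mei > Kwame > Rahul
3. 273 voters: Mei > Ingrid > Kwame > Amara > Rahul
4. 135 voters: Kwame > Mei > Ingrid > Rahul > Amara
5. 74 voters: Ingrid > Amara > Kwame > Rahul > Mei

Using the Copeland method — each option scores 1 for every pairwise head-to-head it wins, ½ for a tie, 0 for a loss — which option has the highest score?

Mei

Mei: beats Kwame, Amara, Ingrid, and Rahul → score 4.
Kwame: beats Amara and Rahul; loses to Mei and Ingrid → score 2.
Amara: beats Rahul; loses to Mei, Kwame, and Ingrid → score 1.
Ingrid: beats Kwame, Amara, and Rahul; loses to Mei → score 3.
Rahul: loses to Mei, Kwame, Amara, and Ingrid → score 0.
Mei has the best pairwise record.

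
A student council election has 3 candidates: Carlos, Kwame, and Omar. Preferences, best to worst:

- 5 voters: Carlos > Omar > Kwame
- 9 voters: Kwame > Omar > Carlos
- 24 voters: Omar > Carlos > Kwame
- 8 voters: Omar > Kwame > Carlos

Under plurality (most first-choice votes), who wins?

First-place votes: Carlos 5, Kwame 9, Omar 32.
Omar has the most first-place votes.

Omar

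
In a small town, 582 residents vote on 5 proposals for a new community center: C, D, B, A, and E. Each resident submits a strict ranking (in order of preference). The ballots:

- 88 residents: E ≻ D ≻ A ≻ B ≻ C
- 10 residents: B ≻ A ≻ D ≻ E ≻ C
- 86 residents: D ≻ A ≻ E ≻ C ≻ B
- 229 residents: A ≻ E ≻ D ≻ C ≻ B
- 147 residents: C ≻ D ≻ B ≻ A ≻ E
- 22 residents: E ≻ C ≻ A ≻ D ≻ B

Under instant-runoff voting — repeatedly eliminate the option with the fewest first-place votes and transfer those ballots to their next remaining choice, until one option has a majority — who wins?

Round 1: C 147, D 86, B 10, A 229, E 110. Eliminate B.
Round 2: C 147, D 86, A 239, E 110. Eliminate D.
Round 3: C 147, A 325, E 110. A has a majority.

A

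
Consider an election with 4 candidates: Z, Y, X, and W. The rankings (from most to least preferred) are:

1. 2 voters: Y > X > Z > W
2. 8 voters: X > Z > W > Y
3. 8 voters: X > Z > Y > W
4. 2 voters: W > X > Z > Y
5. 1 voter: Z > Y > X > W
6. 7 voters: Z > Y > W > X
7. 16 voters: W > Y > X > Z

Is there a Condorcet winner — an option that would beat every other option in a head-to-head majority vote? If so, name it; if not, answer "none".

none

Checking pairwise contests:
X beats Z 36–8.
Z beats Y 26–18.
Y beats X 26–18.
Z beats W 26–18.
Every option loses at least one head-to-head, so there is no Condorcet winner.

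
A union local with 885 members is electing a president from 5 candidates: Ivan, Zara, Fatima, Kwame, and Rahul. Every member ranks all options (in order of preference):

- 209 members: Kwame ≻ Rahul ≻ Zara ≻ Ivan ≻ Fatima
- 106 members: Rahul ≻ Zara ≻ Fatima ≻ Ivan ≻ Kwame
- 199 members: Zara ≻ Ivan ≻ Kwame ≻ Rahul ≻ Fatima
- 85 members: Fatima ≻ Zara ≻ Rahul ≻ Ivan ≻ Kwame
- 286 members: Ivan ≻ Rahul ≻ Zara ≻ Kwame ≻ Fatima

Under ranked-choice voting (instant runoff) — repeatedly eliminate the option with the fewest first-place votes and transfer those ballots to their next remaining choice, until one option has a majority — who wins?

Round 1: Ivan 286, Zara 199, Fatima 85, Kwame 209, Rahul 106. Eliminate Fatima.
Round 2: Ivan 286, Zara 284, Kwame 209, Rahul 106. Eliminate Rahul.
Round 3: Ivan 286, Zara 390, Kwame 209. Eliminate Kwame.
Round 4: Ivan 286, Zara 599. Zara has a majority.

Zara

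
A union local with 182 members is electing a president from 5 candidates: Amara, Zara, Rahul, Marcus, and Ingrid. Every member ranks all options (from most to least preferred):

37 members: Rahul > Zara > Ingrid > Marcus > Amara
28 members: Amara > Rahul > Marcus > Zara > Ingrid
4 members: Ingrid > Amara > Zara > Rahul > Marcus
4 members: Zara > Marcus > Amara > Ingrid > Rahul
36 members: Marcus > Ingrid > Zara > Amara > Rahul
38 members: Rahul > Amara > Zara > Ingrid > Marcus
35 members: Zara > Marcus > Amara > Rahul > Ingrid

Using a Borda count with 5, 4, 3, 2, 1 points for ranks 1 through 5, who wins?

Zara

Amara: 37·1 + 28·5 + 4·4 + 4·3 + 36·2 + 38·4 + 35·3 = 534
Zara: 37·4 + 28·2 + 4·3 + 4·5 + 36·3 + 38·3 + 35·5 = 633
Rahul: 37·5 + 28·4 + 4·2 + 4·1 + 36·1 + 38·5 + 35·2 = 605
Marcus: 37·2 + 28·3 + 4·1 + 4·4 + 36·5 + 38·1 + 35·4 = 536
Ingrid: 37·3 + 28·1 + 4·5 + 4·2 + 36·4 + 38·2 + 35·1 = 422
Zara has the highest Borda score (633).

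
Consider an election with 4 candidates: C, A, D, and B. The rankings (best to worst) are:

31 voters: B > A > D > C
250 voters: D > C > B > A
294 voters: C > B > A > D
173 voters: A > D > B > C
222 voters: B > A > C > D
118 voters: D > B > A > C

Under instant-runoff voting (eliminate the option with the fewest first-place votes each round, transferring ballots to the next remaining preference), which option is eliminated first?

Round 1: C 294, A 173, D 368, B 253. Eliminate A.

A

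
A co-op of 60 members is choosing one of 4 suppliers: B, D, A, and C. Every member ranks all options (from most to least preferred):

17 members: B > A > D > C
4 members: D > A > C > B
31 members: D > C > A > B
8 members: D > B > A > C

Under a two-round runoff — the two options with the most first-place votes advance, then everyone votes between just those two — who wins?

D

Round 1 first-place votes: B 17, D 43, A 0, C 0.
D and B advance.
Runoff: D is preferred to B by 43 voters; B by 17.
D wins the runoff.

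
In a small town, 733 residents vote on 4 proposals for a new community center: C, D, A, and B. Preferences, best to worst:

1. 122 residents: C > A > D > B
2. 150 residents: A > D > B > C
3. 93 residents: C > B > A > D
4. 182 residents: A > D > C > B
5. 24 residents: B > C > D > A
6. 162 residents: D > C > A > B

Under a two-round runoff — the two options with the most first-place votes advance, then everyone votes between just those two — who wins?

C

Round 1 first-place votes: C 215, D 162, A 332, B 24.
A and C advance.
Runoff: A is preferred to C by 332 voters; C by 401.
C wins the runoff.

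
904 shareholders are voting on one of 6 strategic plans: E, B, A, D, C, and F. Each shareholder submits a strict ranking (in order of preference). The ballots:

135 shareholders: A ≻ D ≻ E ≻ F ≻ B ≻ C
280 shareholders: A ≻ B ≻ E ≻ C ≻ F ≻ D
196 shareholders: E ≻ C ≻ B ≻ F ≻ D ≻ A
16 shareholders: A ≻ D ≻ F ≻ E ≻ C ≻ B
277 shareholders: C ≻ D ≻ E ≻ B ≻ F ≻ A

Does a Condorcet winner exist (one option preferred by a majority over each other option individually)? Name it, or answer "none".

E vs B: 624–280 for E.
E vs A: 473–431 for E.
E vs D: 476–428 for E.
E vs C: 627–277 for E.
E vs F: 888–16 for E.
E beats every other option head-to-head.

E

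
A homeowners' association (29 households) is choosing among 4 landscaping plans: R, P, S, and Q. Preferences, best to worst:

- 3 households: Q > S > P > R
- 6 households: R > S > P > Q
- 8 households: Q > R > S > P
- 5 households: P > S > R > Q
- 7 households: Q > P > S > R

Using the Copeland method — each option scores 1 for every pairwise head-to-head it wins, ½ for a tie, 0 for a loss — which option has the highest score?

Q

R: loses to P, S, and Q → score 0.
P: beats R; loses to S and Q → score 1.
S: beats R and P; loses to Q → score 2.
Q: beats R, P, and S → score 3.
Q has the best pairwise record.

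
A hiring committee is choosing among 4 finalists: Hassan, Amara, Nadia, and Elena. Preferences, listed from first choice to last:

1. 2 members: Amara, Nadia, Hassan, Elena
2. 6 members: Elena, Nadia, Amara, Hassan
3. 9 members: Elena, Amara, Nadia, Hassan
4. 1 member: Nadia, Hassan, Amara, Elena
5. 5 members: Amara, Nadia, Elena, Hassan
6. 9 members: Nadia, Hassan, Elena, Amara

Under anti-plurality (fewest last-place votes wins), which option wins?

Nadia

Last-place votes: Hassan 20, Amara 9, Nadia 0, Elena 3.
Nadia is ranked last by the fewest voters, so Nadia wins.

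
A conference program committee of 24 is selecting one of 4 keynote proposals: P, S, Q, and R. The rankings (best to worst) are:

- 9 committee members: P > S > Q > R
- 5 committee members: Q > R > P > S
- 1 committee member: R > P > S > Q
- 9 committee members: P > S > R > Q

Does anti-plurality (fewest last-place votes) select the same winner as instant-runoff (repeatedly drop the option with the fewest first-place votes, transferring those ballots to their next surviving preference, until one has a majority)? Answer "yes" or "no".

yes

Anti-plurality — last-place votes: P 0, S 5, Q 10, R 9. Winner: P.
Instant-runoff — R1 P 18, S 0, Q 5, R 1 (P winner). Winner: P.
The two methods agree.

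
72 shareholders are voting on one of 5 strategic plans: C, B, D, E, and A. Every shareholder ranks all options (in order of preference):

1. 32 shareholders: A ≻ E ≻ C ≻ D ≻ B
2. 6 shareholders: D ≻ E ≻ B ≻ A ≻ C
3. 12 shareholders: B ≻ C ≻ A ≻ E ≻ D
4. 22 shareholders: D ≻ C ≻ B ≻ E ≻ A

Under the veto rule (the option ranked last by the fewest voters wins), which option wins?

E

Last-place votes: C 6, B 32, D 12, E 0, A 22.
E is ranked last by the fewest voters, so E wins.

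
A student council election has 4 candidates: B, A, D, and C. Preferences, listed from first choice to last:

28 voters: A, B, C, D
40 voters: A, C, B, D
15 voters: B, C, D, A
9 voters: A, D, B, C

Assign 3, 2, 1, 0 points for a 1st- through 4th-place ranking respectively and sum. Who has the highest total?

A

B: 28·2 + 40·1 + 15·3 + 9·1 = 150
A: 28·3 + 40·3 + 15·0 + 9·3 = 231
D: 28·0 + 40·0 + 15·1 + 9·2 = 33
C: 28·1 + 40·2 + 15·2 + 9·0 = 138
A has the highest Borda score (231).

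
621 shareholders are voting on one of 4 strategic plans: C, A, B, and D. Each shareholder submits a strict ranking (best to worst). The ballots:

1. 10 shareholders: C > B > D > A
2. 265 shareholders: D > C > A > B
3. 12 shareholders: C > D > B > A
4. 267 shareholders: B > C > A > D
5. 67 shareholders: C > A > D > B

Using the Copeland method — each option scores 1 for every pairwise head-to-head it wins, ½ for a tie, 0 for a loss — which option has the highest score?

C

C: beats A, B, and D → score 3.
A: beats B and D; loses to C → score 2.
B: loses to C, A, and D → score 0.
D: beats B; loses to C and A → score 1.
C has the best pairwise record.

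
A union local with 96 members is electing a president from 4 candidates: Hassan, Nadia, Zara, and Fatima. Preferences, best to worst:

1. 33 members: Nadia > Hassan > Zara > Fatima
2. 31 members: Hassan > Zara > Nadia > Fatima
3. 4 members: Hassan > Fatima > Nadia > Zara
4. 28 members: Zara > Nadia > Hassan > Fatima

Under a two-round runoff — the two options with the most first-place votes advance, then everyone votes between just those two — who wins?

Nadia

Round 1 first-place votes: Hassan 35, Nadia 33, Zara 28, Fatima 0.
Hassan and Nadia advance.
Runoff: Hassan is preferred to Nadia by 35 voters; Nadia by 61.
Nadia wins the runoff.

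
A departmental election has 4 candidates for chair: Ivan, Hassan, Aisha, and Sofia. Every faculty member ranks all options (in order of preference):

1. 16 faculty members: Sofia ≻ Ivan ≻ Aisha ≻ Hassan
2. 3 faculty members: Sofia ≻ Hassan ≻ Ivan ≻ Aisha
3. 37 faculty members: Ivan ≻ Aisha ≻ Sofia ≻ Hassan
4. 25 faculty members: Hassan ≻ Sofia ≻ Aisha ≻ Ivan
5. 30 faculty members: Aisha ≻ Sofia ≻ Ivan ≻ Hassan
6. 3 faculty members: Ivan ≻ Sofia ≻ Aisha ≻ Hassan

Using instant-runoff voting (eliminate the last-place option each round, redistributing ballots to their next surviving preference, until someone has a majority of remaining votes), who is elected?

Round 1: Ivan 40, Hassan 25, Aisha 30, Sofia 19. Eliminate Sofia.
Round 2: Ivan 56, Hassan 28, Aisha 30. Eliminate Hassan.
Round 3: Ivan 59, Aisha 55. Ivan has a majority.

Ivan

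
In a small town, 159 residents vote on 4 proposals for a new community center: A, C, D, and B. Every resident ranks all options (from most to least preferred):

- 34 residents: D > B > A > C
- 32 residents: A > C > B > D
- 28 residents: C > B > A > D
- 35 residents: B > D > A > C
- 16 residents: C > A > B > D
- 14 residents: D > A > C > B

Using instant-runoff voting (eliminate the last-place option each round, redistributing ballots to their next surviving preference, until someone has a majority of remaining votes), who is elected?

D

Round 1: A 32, C 44, D 48, B 35. Eliminate A.
Round 2: C 76, D 48, B 35. Eliminate B.
Round 3: C 76, D 83. D has a majority.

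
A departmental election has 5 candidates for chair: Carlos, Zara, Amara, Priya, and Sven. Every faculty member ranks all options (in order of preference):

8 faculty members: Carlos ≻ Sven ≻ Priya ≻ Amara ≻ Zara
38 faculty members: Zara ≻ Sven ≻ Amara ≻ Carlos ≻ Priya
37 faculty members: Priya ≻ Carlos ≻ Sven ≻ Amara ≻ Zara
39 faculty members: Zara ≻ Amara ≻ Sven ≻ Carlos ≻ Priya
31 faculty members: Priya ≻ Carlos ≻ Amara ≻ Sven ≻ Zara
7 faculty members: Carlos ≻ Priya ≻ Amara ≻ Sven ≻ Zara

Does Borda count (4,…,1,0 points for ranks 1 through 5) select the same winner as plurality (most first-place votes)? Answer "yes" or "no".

no

Borda — scores: Carlos 341, Zara 308, Amara 314, Priya 309, Sven 328. Winner: Carlos.
Plurality — first-place votes: Carlos 15, Zara 77, Amara 0, Priya 68, Sven 0. Winner: Zara.
The two methods disagree.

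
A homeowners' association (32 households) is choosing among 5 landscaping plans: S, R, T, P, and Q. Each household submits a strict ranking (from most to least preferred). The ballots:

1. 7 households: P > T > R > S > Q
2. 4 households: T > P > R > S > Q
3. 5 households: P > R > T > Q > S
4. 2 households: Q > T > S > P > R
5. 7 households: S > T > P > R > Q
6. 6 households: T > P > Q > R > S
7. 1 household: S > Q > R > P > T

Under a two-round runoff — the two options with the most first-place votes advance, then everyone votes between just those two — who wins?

Round 1 first-place votes: S 8, R 0, T 10, P 12, Q 2.
P and T advance.
Runoff: P is preferred to T by 13 voters; T by 19.
T wins the runoff.

T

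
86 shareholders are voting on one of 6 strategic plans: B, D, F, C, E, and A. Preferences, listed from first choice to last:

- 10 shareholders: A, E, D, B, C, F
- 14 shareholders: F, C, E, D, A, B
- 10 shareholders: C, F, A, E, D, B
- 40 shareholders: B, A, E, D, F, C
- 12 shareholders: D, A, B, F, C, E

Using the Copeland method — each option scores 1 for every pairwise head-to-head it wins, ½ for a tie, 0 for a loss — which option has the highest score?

B: beats F, C, and E; loses to D and A → score 3.
D: beats B, F, and C; loses to E and A → score 3.
F: beats C; loses to B, D, E, and A → score 1.
C: loses to B, D, F, E, and A → score 0.
E: beats D, F, and C; loses to B and A → score 3.
A: beats B, D, F, C, and E → score 5.
A has the best pairwise record.

A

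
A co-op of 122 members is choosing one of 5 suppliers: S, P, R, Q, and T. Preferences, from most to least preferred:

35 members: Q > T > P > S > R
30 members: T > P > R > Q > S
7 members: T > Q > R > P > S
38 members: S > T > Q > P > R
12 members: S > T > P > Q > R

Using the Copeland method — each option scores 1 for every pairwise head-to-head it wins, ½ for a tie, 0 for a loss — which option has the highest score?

S: beats R; loses to P, Q, and T → score 1.
P: beats S and R; loses to Q and T → score 2.
R: loses to S, P, Q, and T → score 0.
Q: beats S, P, and R; loses to T → score 3.
T: beats S, P, R, and Q → score 4.
T has the best pairwise record.

T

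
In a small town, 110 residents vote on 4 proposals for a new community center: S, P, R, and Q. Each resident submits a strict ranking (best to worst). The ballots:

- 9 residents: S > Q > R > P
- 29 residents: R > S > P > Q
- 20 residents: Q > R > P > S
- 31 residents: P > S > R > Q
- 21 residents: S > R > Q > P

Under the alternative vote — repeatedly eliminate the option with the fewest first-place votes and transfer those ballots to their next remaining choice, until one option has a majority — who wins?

R

Round 1: S 30, P 31, R 29, Q 20. Eliminate Q.
Round 2: S 30, P 31, R 49. Eliminate S.
Round 3: P 31, R 79. R has a majority.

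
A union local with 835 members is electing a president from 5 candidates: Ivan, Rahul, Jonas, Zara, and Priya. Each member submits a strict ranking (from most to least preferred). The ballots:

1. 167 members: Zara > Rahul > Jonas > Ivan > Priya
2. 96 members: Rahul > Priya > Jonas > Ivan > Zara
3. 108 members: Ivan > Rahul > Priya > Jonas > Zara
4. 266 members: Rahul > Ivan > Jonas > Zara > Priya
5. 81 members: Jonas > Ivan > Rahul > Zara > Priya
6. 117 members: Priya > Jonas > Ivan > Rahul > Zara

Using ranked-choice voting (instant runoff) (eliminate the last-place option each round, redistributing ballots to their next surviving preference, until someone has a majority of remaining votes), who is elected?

Rahul

Round 1: Ivan 108, Rahul 362, Jonas 81, Zara 167, Priya 117. Eliminate Jonas.
Round 2: Ivan 189, Rahul 362, Zara 167, Priya 117. Eliminate Priya.
Round 3: Ivan 306, Rahul 362, Zara 167. Eliminate Zara.
Round 4: Ivan 306, Rahul 529. Rahul has a majority.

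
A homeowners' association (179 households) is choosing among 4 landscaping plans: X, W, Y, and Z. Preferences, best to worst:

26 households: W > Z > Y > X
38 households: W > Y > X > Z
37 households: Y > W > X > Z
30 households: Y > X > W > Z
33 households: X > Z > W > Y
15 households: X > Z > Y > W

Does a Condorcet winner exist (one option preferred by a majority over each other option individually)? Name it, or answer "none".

W

W vs X: 101–78 for W.
W vs Y: 97–82 for W.
W vs Z: 131–48 for W.
W beats every other option head-to-head.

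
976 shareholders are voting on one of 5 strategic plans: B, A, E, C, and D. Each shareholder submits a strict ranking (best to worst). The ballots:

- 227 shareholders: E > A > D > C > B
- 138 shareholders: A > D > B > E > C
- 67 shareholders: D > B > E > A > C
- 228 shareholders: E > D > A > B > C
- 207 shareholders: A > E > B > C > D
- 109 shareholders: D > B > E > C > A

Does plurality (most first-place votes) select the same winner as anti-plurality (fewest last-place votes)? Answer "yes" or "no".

Plurality — first-place votes: B 0, A 345, E 455, C 0, D 176. Winner: E.
Anti-plurality — last-place votes: B 227, A 109, E 0, C 433, D 207. Winner: E.
The two methods agree.

yes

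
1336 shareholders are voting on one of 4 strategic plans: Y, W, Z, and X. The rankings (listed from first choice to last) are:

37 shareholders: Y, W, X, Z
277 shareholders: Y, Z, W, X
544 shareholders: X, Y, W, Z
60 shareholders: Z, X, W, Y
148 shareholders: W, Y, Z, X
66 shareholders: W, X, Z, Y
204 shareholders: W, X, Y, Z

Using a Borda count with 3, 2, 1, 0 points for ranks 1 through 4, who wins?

Y: 37·3 + 277·3 + 544·2 + 60·0 + 148·2 + 66·0 + 204·1 = 2530
W: 37·2 + 277·1 + 544·1 + 60·1 + 148·3 + 66·3 + 204·3 = 2209
Z: 37·0 + 277·2 + 544·0 + 60·3 + 148·1 + 66·1 + 204·0 = 948
X: 37·1 + 277·0 + 544·3 + 60·2 + 148·0 + 66·2 + 204·2 = 2329
Y has the highest Borda score (2530).

Y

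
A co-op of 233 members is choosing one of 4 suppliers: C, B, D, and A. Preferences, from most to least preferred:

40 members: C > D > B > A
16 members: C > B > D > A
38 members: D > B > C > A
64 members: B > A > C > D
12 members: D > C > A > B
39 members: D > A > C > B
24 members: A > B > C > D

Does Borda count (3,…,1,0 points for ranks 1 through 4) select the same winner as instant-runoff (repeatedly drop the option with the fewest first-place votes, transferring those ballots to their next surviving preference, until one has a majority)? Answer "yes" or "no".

no

Borda — scores: C 357, B 388, D 363, A 290. Winner: B.
Instant-runoff — R1 C 56, B 64, D 89, A 24 (A out); R2 C 56, B 88, D 89 (C out); R3 B 104, D 129 (D winner). Winner: D.
The two methods disagree.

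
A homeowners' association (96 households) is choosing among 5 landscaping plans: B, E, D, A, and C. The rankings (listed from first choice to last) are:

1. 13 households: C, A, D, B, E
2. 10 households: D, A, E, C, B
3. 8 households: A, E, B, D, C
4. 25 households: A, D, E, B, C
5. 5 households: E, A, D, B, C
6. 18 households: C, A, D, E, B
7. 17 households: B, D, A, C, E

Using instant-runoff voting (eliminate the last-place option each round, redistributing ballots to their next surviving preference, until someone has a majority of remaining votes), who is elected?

Round 1: B 17, E 5, D 10, A 33, C 31. Eliminate E.
Round 2: B 17, D 10, A 38, C 31. Eliminate D.
Round 3: B 17, A 48, C 31. Eliminate B.
Round 4: A 65, C 31. A has a majority.

A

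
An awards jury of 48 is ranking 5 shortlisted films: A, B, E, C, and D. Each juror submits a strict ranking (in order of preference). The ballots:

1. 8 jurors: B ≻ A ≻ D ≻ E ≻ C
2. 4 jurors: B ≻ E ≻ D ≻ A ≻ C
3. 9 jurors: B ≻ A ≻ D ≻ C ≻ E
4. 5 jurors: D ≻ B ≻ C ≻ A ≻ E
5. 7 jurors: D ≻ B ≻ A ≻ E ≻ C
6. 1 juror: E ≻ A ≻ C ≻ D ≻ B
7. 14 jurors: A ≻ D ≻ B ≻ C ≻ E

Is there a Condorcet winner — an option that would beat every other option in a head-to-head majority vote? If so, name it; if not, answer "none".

Checking pairwise contests:
B beats A 33–15.
D beats B 27–21.
A beats E 43–5.
A beats C 43–5.
A beats D 32–16.
Every option loses at least one head-to-head, so there is no Condorcet winner.

none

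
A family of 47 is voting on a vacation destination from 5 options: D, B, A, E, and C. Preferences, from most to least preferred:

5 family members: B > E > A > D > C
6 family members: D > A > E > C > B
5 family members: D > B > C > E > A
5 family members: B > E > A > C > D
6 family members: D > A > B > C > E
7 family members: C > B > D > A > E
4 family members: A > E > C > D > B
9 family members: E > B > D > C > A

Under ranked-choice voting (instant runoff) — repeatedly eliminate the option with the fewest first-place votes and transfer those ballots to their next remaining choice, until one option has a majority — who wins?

Round 1: D 17, B 10, A 4, E 9, C 7. Eliminate A.
Round 2: D 17, B 10, E 13, C 7. Eliminate C.
Round 3: D 17, B 17, E 13. Eliminate E.
Round 4: D 21, B 26. B has a majority.

B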